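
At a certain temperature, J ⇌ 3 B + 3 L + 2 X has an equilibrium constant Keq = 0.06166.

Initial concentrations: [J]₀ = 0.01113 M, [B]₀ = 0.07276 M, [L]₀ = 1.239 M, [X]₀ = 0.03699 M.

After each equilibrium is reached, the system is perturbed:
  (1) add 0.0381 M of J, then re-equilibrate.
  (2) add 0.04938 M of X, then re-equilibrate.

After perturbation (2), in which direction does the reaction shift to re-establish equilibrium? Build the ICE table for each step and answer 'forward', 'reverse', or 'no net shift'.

Direction: reverse

Q₀ = 9.0067e-05 vs Keq = 0.06166 ⇒ Q<K, forward
Step 1:
                    J           B           L           X
  init        0.01113     0.07276       1.239     0.03699
  Δ          -0.01099     0.03298     0.03298     0.02199
  eq       1.3724e-04      0.1057       1.272     0.05898
  solve Keq expr → x = 0.01099; check Q = 0.06166
Then add 0.0381 M of J.
Step 2:
                    J           B           L           X
  init        0.03824      0.1057       1.272     0.05898
  Δ          -0.03275     0.09825     0.09825      0.0655
  eq         0.005487       0.204        1.37      0.1245
  solve Keq expr → x = 0.03275; check Q = 0.06166
Then add 0.04938 M of X.
Step 3:
                    J           B           L           X
  init       0.005487       0.204        1.37      0.1739
  Δ          0.003035   -0.009104   -0.009104   -0.006069
  eq         0.008522      0.1949       1.361      0.1678
  solve Keq expr → x = -0.003035; check Q = 0.06166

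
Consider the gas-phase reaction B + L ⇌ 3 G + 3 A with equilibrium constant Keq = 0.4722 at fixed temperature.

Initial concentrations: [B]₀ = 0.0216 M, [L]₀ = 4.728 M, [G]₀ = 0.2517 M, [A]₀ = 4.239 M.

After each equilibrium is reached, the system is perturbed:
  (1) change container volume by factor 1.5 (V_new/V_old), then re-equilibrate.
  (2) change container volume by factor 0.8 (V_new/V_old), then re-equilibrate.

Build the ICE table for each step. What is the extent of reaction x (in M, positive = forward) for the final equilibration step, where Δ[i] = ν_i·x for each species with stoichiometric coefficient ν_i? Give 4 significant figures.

Q₀ = 11.89 vs Keq = 0.4722 ⇒ Q>K, reverse
Step 1:
                  B         L         G         A
  init       0.0216     4.728    0.2517     4.239
  Δ          0.0416    0.0416   -0.1248   -0.1248
  eq         0.0632      4.77    0.1269     4.114
  solve Keq expr → x = -0.0416; check Q = 0.4722
Then change container volume by factor 1.5 (V_new/V_old).
Step 2:
                  B         L         G         A
  init      0.04213      3.18    0.0846     2.743
  Δ        -0.01363  -0.01363   0.04088   0.04088
  eq        0.02851     3.166    0.1255     2.784
  solve Keq expr → x = 0.01363; check Q = 0.4722
Then change container volume by factor 0.8 (V_new/V_old).
Step 3:
                  B         L         G         A
  init      0.03563     3.958    0.1569      3.48
  Δ        0.009789  0.009789  -0.02937  -0.02937
  eq        0.04542     3.967    0.1275      3.45
  solve Keq expr → x = -0.009789; check Q = 0.4722

x = -0.009789 M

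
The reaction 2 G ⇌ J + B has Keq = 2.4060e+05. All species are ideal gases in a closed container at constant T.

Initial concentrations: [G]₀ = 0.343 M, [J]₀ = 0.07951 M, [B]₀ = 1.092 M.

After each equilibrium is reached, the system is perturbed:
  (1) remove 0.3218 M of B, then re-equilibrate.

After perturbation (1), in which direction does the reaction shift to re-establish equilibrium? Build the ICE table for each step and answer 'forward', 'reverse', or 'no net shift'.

Direction: forward

Q₀ = 0.738 vs Keq = 2.4060e+05 ⇒ Q<K, forward
Step 1:
                    G           J           B
  I             0.343     0.07951       1.092
  C           -0.3419      0.1709      0.1709
  E          0.001147      0.2504       1.263
  solve Keq expr → x = 0.1709; check Q = 2.4060e+05
Then remove 0.3218 M of B.
Step 2:
                    G           J           B
  I          0.001147      0.2504      0.9411
  C       -1.5660e-04  7.8299e-05  7.8299e-05
  E        9.8995e-04      0.2505      0.9412
  solve Keq expr → x = 7.8299e-05; check Q = 2.4060e+05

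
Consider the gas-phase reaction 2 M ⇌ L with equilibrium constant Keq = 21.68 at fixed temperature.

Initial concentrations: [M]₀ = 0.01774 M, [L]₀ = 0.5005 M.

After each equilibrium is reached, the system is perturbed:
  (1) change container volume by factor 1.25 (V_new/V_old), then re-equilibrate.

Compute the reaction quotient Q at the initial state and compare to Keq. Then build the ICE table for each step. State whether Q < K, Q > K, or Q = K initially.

Q₀ = 1590 vs Keq = 21.68 ⇒ Q>K, reverse
Step 1:
                   M          L
  Initial    0.01774     0.5005
  Change      0.1244   -0.06222
  Equil       0.1422     0.4383
  solve Keq expr → x = -0.06222; check Q = 21.68
Then change container volume by factor 1.25 (V_new/V_old).
Step 2:
                   M          L
  Initial     0.1137     0.3506
  Change     0.01231  -0.006153
  Equil       0.1261     0.3445
  solve Keq expr → x = -0.006153; check Q = 21.68

Q₀ = 1590; Q > K (proceeds reverse)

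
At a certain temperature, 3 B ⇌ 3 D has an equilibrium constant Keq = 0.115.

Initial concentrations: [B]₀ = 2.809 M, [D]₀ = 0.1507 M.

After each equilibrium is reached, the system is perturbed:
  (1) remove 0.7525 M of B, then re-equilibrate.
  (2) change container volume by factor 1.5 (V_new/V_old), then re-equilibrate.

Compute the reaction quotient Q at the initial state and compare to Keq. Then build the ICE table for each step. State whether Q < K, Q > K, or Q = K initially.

Q₀ = 1.5441e-04; Q < K (proceeds forward)

Q₀ = 1.5441e-04 vs Keq = 0.115 ⇒ Q<K, forward
Step 1:
                    B           D
  init          2.809      0.1507
  Δ           -0.8177      0.8177
  eq            1.991      0.9684
  solve Keq expr → x = 0.2726; check Q = 0.115
Then remove 0.7525 M of B.
Step 2:
                    B           D
  init          1.239      0.9684
  Δ            0.2462     -0.2462
  eq            1.485      0.7222
  solve Keq expr → x = -0.08207; check Q = 0.115
Then change container volume by factor 1.5 (V_new/V_old).
Step 3:
                    B           D
  init           0.99      0.4814
  Δ                 0           0
  eq             0.99      0.4814
  solve Keq expr → x = 0; check Q = 0.115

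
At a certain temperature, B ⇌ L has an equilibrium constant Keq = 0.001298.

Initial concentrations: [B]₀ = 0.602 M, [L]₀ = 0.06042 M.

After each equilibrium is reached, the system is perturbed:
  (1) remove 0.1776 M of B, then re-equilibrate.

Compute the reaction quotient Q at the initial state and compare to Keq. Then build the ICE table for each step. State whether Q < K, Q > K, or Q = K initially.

Q₀ = 0.1004; Q > K (proceeds reverse)

Q₀ = 0.1004 vs Keq = 0.001298 ⇒ Q>K, reverse
Step 1:
                  B         L
  I           0.602   0.06042
  C         0.05956  -0.05956
  E          0.6616 8.5871e-04
  solve Keq expr → x = -0.05956; check Q = 0.001298
Then remove 0.1776 M of B.
Step 2:
                  B         L
  I           0.484 8.5871e-04
  C       2.3023e-04 -2.3023e-04
  E          0.4842 6.2848e-04
  solve Keq expr → x = -2.3023e-04; check Q = 0.001298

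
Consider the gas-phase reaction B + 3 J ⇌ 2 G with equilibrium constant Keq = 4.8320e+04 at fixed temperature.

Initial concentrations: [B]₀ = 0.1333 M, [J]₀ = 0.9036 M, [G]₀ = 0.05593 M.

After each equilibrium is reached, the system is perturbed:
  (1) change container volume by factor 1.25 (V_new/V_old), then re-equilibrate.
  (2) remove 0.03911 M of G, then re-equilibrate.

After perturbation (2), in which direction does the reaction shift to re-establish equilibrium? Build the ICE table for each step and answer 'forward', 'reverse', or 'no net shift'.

Direction: forward

Q₀ = 0.03181 vs Keq = 4.8320e+04 ⇒ Q<K, forward
Step 1:
                   B          J          G
  Initial     0.1333     0.9036    0.05593
  Change     -0.1333    -0.3998     0.2666
  Equil   1.6837e-05     0.5038     0.3225
  solve Keq expr → x = 0.1333; check Q = 4.8320e+04
Then change container volume by factor 1.25 (V_new/V_old).
Step 2:
                   B          J          G
  Initial 1.3470e-05      0.403      0.258
  Change  7.5708e-06 2.2712e-05 -1.5142e-05
  Equil   2.1041e-05      0.403      0.258
  solve Keq expr → x = -7.5708e-06; check Q = 4.8320e+04
Then remove 0.03911 M of G.
Step 3:
                   B          J          G
  Initial 2.1041e-05      0.403     0.2189
  Change  -5.8924e-06 -1.7677e-05 1.1785e-05
  Equil   1.5148e-05      0.403     0.2189
  solve Keq expr → x = 5.8924e-06; check Q = 4.8320e+04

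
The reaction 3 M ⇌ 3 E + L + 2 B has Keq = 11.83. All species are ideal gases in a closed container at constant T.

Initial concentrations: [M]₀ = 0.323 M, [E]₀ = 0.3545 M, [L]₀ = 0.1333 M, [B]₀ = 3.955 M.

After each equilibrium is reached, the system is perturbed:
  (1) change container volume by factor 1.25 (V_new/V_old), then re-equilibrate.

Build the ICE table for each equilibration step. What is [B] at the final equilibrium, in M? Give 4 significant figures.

Q₀ = 2.757 vs Keq = 11.83 ⇒ Q<K, forward
Step 1:
                  M         E         L         B
  I           0.323    0.3545    0.1333     3.955
  C        -0.06993   0.06993   0.02331   0.04662
  E          0.2531    0.4244    0.1566     4.002
  solve Keq expr → x = 0.02331; check Q = 11.83
Then change container volume by factor 1.25 (V_new/V_old).
Step 2:
                  M         E         L         B
  I          0.2025    0.3395    0.1253     3.201
  C         -0.0245    0.0245  0.008168   0.01634
  E           0.178     0.364    0.1335     3.218
  solve Keq expr → x = 0.008168; check Q = 11.83

[B]_eq = 3.218 M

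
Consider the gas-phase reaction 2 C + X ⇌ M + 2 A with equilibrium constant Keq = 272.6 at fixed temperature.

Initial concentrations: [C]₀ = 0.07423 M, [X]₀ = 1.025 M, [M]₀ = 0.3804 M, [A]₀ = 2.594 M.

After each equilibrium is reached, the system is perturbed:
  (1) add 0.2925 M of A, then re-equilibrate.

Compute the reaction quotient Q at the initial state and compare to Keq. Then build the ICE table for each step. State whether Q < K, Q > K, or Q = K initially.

Q₀ = 453.2 vs Keq = 272.6 ⇒ Q>K, reverse
Step 1:
                  C         X         M         A
  I         0.07423     1.025    0.3804     2.594
  C         0.01914  0.009569 -0.009569  -0.01914
  E         0.09337     1.035    0.3708     2.575
  solve Keq expr → x = -0.009569; check Q = 272.6
Then add 0.2925 M of A.
Step 2:
                  C         X         M         A
  I         0.09337     1.035    0.3708     2.867
  C        0.009377  0.004688 -0.004688 -0.009377
  E          0.1027     1.039    0.3661     2.858
  solve Keq expr → x = -0.004688; check Q = 272.6

Q₀ = 453.2; Q > K (proceeds reverse)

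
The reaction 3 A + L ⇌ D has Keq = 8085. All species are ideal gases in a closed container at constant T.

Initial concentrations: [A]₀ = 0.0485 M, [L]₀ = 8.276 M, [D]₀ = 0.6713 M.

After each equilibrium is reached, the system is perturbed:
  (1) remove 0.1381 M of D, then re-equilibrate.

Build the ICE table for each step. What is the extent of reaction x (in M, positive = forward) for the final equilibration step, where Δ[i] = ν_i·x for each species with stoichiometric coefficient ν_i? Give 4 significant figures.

x = 5.2395e-04 M

Q₀ = 711 vs Keq = 8085 ⇒ Q<K, forward
Step 1:
                  A         L         D
  init       0.0485     8.276    0.6713
  Δ        -0.02683 -0.008943  0.008943
  eq        0.02167     8.267    0.6802
  solve Keq expr → x = 0.008943; check Q = 8085
Then remove 0.1381 M of D.
Step 2:
                  A         L         D
  init      0.02167     8.267    0.5421
  Δ       -0.001572 -5.2395e-04 5.2395e-04
  eq         0.0201     8.267    0.5427
  solve Keq expr → x = 5.2395e-04; check Q = 8085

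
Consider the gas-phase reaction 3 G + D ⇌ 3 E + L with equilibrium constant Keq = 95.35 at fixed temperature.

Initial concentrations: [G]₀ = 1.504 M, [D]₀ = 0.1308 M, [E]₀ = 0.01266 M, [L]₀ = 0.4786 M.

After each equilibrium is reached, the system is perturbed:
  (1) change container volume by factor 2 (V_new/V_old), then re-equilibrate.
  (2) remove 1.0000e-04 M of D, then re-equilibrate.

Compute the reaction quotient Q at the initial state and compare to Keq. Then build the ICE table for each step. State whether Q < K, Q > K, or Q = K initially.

Q₀ = 2.1823e-06; Q < K (proceeds forward)

Q₀ = 2.1823e-06 vs Keq = 95.35 ⇒ Q<K, forward
Step 1:
                  G         D         E         L
  Initial     1.504    0.1308   0.01266    0.4786
  Change    -0.3915   -0.1305    0.3915    0.1305
  Equil       1.113 3.0623e-04    0.4041    0.6091
  solve Keq expr → x = 0.1305; check Q = 95.35
Then change container volume by factor 2 (V_new/V_old).
Step 2:
                  G         D         E         L
  Initial    0.5563 1.5311e-04    0.2021    0.3045
  Change          0         0         0         0
  Equil      0.5563 1.5311e-04    0.2021    0.3045
  solve Keq expr → x = 0; check Q = 95.35
Then remove 1.0000e-04 M of D.
Step 3:
                  G         D         E         L
  Initial    0.5563 5.3113e-05    0.2021    0.3045
  Change  2.9710e-04 9.9032e-05 -2.9710e-04 -9.9032e-05
  Equil      0.5566 1.5214e-04    0.2018    0.3044
  solve Keq expr → x = -9.9032e-05; check Q = 95.35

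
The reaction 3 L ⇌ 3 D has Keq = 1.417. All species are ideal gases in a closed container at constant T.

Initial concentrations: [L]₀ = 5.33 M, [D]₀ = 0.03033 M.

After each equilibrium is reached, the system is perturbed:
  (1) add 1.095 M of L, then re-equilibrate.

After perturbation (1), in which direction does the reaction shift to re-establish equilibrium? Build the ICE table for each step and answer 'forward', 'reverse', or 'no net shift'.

Q₀ = 1.8426e-07 vs Keq = 1.417 ⇒ Q<K, forward
Step 1:
                   L          D
  Initial       5.33    0.03033
  Change      -2.805      2.805
  Equil        2.525      2.836
  solve Keq expr → x = 0.9351; check Q = 1.417
Then add 1.095 M of L.
Step 2:
                   L          D
  Initial       3.62      2.836
  Change     -0.5793     0.5793
  Equil         3.04      3.415
  solve Keq expr → x = 0.1931; check Q = 1.417

Direction: forward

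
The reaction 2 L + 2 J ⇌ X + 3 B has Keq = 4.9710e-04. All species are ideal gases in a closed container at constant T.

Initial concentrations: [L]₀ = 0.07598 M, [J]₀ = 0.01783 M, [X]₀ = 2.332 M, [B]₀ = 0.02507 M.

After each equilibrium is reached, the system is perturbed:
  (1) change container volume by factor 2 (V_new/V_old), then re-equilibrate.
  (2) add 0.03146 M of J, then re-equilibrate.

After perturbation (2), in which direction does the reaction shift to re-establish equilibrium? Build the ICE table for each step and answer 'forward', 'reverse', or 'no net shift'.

Q₀ = 20.02 vs Keq = 4.9710e-04 ⇒ Q>K, reverse
Step 1:
                    L           J           X           B
  Initial     0.07598     0.01783       2.332     0.02507
  Change      0.01587     0.01587   -0.007933     -0.0238
  Equil       0.09185      0.0337       2.324     0.00127
  solve Keq expr → x = -0.007933; check Q = 4.9710e-04
Then change container volume by factor 2 (V_new/V_old).
Step 2:
                    L           J           X           B
  Initial     0.04592     0.01685       1.162  6.3504e-04
  Change            0           0           0           0
  Equil       0.04592     0.01685       1.162  6.3504e-04
  solve Keq expr → x = 0; check Q = 4.9710e-04
Then add 0.03146 M of J.
Step 3:
                    L           J           X           B
  Initial     0.04592     0.04831       1.162  6.3504e-04
  Change  -4.2087e-04 -4.2087e-04  2.1044e-04  6.3131e-04
  Equil        0.0455     0.04789       1.162    0.001266
  solve Keq expr → x = 2.1044e-04; check Q = 4.9710e-04

Direction: forward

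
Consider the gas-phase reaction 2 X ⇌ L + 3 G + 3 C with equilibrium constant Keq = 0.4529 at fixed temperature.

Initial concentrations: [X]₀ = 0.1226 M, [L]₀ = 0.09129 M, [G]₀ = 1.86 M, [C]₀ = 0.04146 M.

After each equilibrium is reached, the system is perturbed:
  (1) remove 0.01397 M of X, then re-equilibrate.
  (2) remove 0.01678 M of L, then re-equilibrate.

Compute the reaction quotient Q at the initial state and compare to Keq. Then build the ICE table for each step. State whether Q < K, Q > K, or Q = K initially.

Q₀ = 0.002785; Q < K (proceeds forward)

Q₀ = 0.002785 vs Keq = 0.4529 ⇒ Q<K, forward
Step 1:
                  X         L         G         C
  I          0.1226   0.09129      1.86   0.04146
  C        -0.05806   0.02903   0.08709   0.08709
  E         0.06454    0.1203     1.947    0.1285
  solve Keq expr → x = 0.02903; check Q = 0.4529
Then remove 0.01397 M of X.
Step 2:
                  X         L         G         C
  I         0.05057    0.1203     1.947    0.1285
  C        0.006084 -0.003042 -0.009126 -0.009126
  E         0.05666    0.1173     1.938    0.1194
  solve Keq expr → x = -0.003042; check Q = 0.4529
Then remove 0.01678 M of L.
Step 3:
                  X         L         G         C
  I         0.05666    0.1005     1.938    0.1194
  C        -0.00192 9.6003e-04   0.00288   0.00288
  E         0.05474    0.1015     1.941    0.1223
  solve Keq expr → x = 9.6003e-04; check Q = 0.4529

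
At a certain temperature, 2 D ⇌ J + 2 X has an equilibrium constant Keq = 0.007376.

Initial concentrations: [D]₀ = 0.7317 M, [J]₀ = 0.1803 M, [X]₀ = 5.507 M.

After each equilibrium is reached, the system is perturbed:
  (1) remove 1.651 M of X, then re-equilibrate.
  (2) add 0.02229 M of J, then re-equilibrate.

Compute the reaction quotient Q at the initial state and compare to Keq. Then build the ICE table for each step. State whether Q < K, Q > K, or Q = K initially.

Q₀ = 10.21 vs Keq = 0.007376 ⇒ Q>K, reverse
Step 1:
                   D          J          X
  I           0.7317     0.1803      5.507
  C           0.3599      -0.18    -0.3599
  E            1.092 3.3179e-04      5.147
  solve Keq expr → x = -0.18; check Q = 0.007376
Then remove 1.651 M of X.
Step 2:
                   D          J          X
  I            1.092 3.3179e-04      3.496
  C       -7.7206e-04 3.8603e-04 7.7206e-04
  E            1.091 7.1781e-04      3.497
  solve Keq expr → x = 3.8603e-04; check Q = 0.007376
Then add 0.02229 M of J.
Step 3:
                   D          J          X
  I            1.091    0.02301      3.497
  C          0.04442   -0.02221   -0.04442
  E            1.135 7.9760e-04      3.452
  solve Keq expr → x = -0.02221; check Q = 0.007376

Q₀ = 10.21; Q > K (proceeds reverse)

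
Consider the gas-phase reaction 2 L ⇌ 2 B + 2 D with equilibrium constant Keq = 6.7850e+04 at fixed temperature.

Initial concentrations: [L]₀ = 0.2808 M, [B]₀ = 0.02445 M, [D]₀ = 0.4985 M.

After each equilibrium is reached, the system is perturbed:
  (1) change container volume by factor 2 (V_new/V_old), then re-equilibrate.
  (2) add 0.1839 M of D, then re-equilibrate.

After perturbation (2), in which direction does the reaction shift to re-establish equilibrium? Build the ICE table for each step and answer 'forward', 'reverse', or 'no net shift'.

Direction: reverse

Q₀ = 0.001884 vs Keq = 6.7850e+04 ⇒ Q<K, forward
Step 1:
                    L           B           D
  init         0.2808     0.02445      0.4985
  Δ           -0.2799      0.2799      0.2799
  eq       9.0946e-04      0.3043      0.7784
  solve Keq expr → x = 0.1399; check Q = 6.7850e+04
Then change container volume by factor 2 (V_new/V_old).
Step 2:
                    L           B           D
  init     4.5473e-04      0.1522      0.3892
  Δ       -2.2689e-04  2.2689e-04  2.2689e-04
  eq       2.2784e-04      0.1524      0.3894
  solve Keq expr → x = 1.1345e-04; check Q = 6.7850e+04
Then add 0.1839 M of D.
Step 3:
                    L           B           D
  init     2.2784e-04      0.1524      0.5733
  Δ        1.0729e-04 -1.0729e-04 -1.0729e-04
  eq       3.3513e-04      0.1523      0.5732
  solve Keq expr → x = -5.3647e-05; check Q = 6.7850e+04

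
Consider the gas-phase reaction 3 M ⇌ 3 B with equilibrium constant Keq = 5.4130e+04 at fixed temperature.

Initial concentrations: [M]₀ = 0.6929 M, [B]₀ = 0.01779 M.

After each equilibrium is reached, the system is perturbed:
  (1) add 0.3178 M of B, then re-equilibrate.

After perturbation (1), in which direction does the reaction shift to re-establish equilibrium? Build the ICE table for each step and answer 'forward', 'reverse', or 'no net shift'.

Direction: reverse

Q₀ = 1.6925e-05 vs Keq = 5.4130e+04 ⇒ Q<K, forward
Step 1:
                   M          B
  I           0.6929    0.01779
  C          -0.6746     0.6746
  E           0.0183     0.6924
  solve Keq expr → x = 0.2249; check Q = 5.4130e+04
Then add 0.3178 M of B.
Step 2:
                   M          B
  I           0.0183       1.01
  C         0.008185  -0.008185
  E          0.02649      1.002
  solve Keq expr → x = -0.002728; check Q = 5.4130e+04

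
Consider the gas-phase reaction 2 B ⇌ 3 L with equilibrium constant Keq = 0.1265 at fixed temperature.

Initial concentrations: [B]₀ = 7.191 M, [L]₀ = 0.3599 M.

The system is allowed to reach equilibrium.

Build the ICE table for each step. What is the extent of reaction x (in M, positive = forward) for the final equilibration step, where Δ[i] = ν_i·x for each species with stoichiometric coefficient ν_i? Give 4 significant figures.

Q₀ = 9.0150e-04 vs Keq = 0.1265 ⇒ Q<K, forward
Step 1:
                   B          L
  I            7.191     0.3599
  C          -0.9005      1.351
  E            6.291      1.711
  solve Keq expr → x = 0.4502; check Q = 0.1265

x = 0.4502 M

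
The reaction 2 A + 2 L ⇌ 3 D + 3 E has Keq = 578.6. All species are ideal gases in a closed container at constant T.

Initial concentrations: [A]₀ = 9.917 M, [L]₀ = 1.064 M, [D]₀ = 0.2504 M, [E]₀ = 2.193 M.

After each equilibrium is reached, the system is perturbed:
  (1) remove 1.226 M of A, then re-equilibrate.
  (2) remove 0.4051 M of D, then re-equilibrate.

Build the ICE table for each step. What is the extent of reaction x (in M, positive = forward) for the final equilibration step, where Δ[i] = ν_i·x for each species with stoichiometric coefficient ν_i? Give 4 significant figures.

Q₀ = 0.001487 vs Keq = 578.6 ⇒ Q<K, forward
Step 1:
                    A           L           D           E
  init          9.917       1.064      0.2504       2.193
  Δ            -0.989      -0.989       1.484       1.484
  eq            8.928     0.07495       1.734       3.677
  solve Keq expr → x = 0.4945; check Q = 578.6
Then remove 1.226 M of A.
Step 2:
                    A           L           D           E
  init          7.702     0.07495       1.734       3.677
  Δ           0.01015     0.01015    -0.01522    -0.01522
  eq            7.712      0.0851       1.719       3.661
  solve Keq expr → x = -0.005073; check Q = 578.6
Then remove 0.4051 M of D.
Step 3:
                    A           L           D           E
  init          7.712      0.0851       1.314       3.661
  Δ          -0.02472    -0.02472     0.03707     0.03707
  eq            7.687     0.06038       1.351       3.698
  solve Keq expr → x = 0.01236; check Q = 578.6

x = 0.01236 M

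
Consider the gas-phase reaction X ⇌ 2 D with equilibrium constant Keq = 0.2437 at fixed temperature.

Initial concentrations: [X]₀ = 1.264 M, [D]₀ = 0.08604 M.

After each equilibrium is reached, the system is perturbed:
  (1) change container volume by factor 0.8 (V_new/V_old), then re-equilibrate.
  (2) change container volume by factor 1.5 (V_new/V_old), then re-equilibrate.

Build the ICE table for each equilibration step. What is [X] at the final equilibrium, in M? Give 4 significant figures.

Q₀ = 0.005857 vs Keq = 0.2437 ⇒ Q<K, forward
Step 1:
                  X         D
  I           1.264   0.08604
  C         -0.2103    0.4207
  E           1.054    0.5067
  solve Keq expr → x = 0.2103; check Q = 0.2437
Then change container volume by factor 0.8 (V_new/V_old).
Step 2:
                  X         D
  I           1.317    0.6334
  C         0.03021  -0.06041
  E           1.347     0.573
  solve Keq expr → x = -0.03021; check Q = 0.2437
Then change container volume by factor 1.5 (V_new/V_old).
Step 3:
                  X         D
  I          0.8982     0.382
  C        -0.03793   0.07587
  E          0.8602    0.4579
  solve Keq expr → x = 0.03793; check Q = 0.2437

[X]_eq = 0.8602 M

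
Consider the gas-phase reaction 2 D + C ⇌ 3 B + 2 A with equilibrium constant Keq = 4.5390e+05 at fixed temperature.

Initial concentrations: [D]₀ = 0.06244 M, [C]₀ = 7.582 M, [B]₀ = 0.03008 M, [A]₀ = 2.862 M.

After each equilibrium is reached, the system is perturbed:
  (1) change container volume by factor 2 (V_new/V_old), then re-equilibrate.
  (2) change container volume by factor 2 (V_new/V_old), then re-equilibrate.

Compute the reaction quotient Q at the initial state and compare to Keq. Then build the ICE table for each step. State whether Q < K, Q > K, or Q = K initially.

Q₀ = 0.007542 vs Keq = 4.5390e+05 ⇒ Q<K, forward
Step 1:
                   D          C          B          A
  init       0.06244      7.582    0.03008      2.862
  Δ         -0.06237   -0.03119    0.09356    0.06237
  eq      6.8672e-05      7.551     0.1236      2.924
  solve Keq expr → x = 0.03119; check Q = 4.5390e+05
Then change container volume by factor 2 (V_new/V_old).
Step 2:
                   D          C          B          A
  init    3.4336e-05      3.775    0.06182      1.462
  Δ       -1.7157e-05 -8.5785e-06 2.5735e-05 1.7157e-05
  eq      1.7179e-05      3.775    0.06184      1.462
  solve Keq expr → x = 8.5785e-06; check Q = 4.5390e+05
Then change container volume by factor 2 (V_new/V_old).
Step 3:
                   D          C          B          A
  init    8.5894e-06      1.888    0.03092     0.7311
  Δ       -4.2934e-06 -2.1467e-06 6.4400e-06 4.2934e-06
  eq      4.2961e-06      1.888    0.03093     0.7311
  solve Keq expr → x = 2.1467e-06; check Q = 4.5390e+05

Q₀ = 0.007542; Q < K (proceeds forward)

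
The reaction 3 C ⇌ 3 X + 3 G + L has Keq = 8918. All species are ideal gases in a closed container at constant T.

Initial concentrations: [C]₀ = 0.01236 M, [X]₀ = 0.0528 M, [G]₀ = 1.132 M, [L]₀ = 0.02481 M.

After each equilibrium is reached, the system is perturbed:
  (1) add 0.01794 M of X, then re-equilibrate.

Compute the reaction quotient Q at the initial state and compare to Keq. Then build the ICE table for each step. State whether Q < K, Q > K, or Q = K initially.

Q₀ = 2.806 vs Keq = 8918 ⇒ Q<K, forward
Step 1:
                  C         X         G         L
  I         0.01236    0.0528     1.132   0.02481
  C        -0.01128   0.01128   0.01128   0.00376
  E         0.00108   0.06408     1.143   0.02857
  solve Keq expr → x = 0.00376; check Q = 8918
Then add 0.01794 M of X.
Step 2:
                  C         X         G         L
  I         0.00108   0.08202     1.143   0.02857
  C       2.9544e-04 -2.9544e-04 -2.9544e-04 -9.8480e-05
  E        0.001375   0.08172     1.143   0.02847
  solve Keq expr → x = -9.8480e-05; check Q = 8918

Q₀ = 2.806; Q < K (proceeds forward)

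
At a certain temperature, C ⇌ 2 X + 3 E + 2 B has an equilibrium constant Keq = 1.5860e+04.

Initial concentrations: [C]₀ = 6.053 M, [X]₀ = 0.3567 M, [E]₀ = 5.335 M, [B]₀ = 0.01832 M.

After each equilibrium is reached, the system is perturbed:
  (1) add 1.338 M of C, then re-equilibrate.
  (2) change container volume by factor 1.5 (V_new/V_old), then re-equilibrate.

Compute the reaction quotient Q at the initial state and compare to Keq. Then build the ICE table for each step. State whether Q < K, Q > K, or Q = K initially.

Q₀ = 0.001071; Q < K (proceeds forward)

Q₀ = 0.001071 vs Keq = 1.5860e+04 ⇒ Q<K, forward
Step 1:
                  C         X         E         B
  I           6.053    0.3567     5.335   0.01832
  C          -1.419     2.838     4.257     2.838
  E           4.634     3.195     9.592     2.856
  solve Keq expr → x = 1.419; check Q = 1.5860e+04
Then add 1.338 M of C.
Step 2:
                  C         X         E         B
  I           5.972     3.195     9.592     2.856
  C        -0.06874    0.1375    0.2062    0.1375
  E           5.903     3.332     9.798     2.994
  solve Keq expr → x = 0.06874; check Q = 1.5860e+04
Then change container volume by factor 1.5 (V_new/V_old).
Step 3:
                  C         X         E         B
  I           3.935     2.221     6.532     1.996
  C         -0.5306     1.061     1.592     1.061
  E           3.405     3.283     8.124     3.057
  solve Keq expr → x = 0.5306; check Q = 1.5860e+04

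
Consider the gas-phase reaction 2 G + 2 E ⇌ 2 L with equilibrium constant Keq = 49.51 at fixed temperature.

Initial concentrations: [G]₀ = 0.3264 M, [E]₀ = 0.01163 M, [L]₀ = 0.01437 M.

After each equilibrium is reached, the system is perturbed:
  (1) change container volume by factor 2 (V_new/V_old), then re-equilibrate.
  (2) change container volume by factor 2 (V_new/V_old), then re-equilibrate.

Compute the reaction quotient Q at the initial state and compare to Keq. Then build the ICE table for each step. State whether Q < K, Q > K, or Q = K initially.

Q₀ = 14.33 vs Keq = 49.51 ⇒ Q<K, forward
Step 1:
                    G           E           L
  init         0.3264     0.01163     0.01437
  Δ         -0.003681   -0.003681    0.003681
  eq           0.3227    0.007949     0.01805
  solve Keq expr → x = 0.00184; check Q = 49.51
Then change container volume by factor 2 (V_new/V_old).
Step 2:
                    G           E           L
  init         0.1614    0.003975    0.009025
  Δ          0.002072    0.002072   -0.002072
  eq           0.1634    0.006047    0.006953
  solve Keq expr → x = -0.001036; check Q = 49.51
Then change container volume by factor 2 (V_new/V_old).
Step 3:
                    G           E           L
  init        0.08172    0.003023    0.003477
  Δ          0.001084    0.001084   -0.001084
  eq           0.0828    0.004107    0.002393
  solve Keq expr → x = -5.4192e-04; check Q = 49.51

Q₀ = 14.33; Q < K (proceeds forward)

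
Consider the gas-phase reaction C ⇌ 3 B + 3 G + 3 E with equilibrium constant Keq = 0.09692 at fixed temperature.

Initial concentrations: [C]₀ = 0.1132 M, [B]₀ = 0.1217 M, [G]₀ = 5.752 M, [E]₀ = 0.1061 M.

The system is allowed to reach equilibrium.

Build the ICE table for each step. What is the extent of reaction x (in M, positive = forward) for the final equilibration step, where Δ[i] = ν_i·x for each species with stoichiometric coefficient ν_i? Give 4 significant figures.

Q₀ = 0.003619 vs Keq = 0.09692 ⇒ Q<K, forward
Step 1:
                    C           B           G           E
  I            0.1132      0.1217       5.752      0.1061
  C          -0.02458     0.07375     0.07375     0.07375
  E           0.08862      0.1955       5.826      0.1799
  solve Keq expr → x = 0.02458; check Q = 0.09692

x = 0.02458 M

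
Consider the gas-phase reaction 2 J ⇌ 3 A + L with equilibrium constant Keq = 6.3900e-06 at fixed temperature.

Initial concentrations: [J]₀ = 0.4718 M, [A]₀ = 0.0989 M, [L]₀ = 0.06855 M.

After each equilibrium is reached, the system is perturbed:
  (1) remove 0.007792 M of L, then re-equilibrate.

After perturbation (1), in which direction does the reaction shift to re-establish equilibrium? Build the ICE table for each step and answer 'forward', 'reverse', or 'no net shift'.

Direction: forward

Q₀ = 2.9791e-04 vs Keq = 6.3900e-06 ⇒ Q>K, reverse
Step 1:
                    J           A           L
  init         0.4718      0.0989     0.06855
  Δ           0.04383    -0.06575    -0.02192
  eq           0.5156     0.03315     0.04663
  solve Keq expr → x = -0.02192; check Q = 6.3900e-06
Then remove 0.007792 M of L.
Step 2:
                    J           A           L
  init         0.5156     0.03315     0.03884
  Δ         -0.001229    0.001844  6.1452e-04
  eq           0.5144     0.03499     0.03946
  solve Keq expr → x = 6.1452e-04; check Q = 6.3900e-06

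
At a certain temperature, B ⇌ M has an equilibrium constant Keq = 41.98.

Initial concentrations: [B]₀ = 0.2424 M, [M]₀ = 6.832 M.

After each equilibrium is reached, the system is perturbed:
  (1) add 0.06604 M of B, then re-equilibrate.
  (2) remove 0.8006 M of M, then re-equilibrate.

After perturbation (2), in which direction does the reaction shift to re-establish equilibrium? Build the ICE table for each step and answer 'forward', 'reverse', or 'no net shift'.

Direction: forward

Q₀ = 28.18 vs Keq = 41.98 ⇒ Q<K, forward
Step 1:
                   B          M
  Initial     0.2424      6.832
  Change     -0.0778     0.0778
  Equil       0.1646       6.91
  solve Keq expr → x = 0.0778; check Q = 41.98
Then add 0.06604 M of B.
Step 2:
                   B          M
  Initial     0.2306       6.91
  Change     -0.0645     0.0645
  Equil       0.1661      6.974
  solve Keq expr → x = 0.0645; check Q = 41.98
Then remove 0.8006 M of M.
Step 3:
                   B          M
  Initial     0.1661      6.174
  Change    -0.01863    0.01863
  Equil       0.1475      6.192
  solve Keq expr → x = 0.01863; check Q = 41.98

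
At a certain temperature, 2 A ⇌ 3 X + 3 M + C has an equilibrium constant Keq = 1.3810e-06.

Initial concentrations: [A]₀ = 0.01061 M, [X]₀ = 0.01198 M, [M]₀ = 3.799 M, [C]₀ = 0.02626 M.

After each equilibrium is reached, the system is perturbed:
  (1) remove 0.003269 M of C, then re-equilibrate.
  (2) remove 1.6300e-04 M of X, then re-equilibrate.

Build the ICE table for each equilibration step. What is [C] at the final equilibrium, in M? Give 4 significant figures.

[C]_eq = 0.0193 M

Q₀ = 0.02199 vs Keq = 1.3810e-06 ⇒ Q>K, reverse
Step 1:
                  A         X         M         C
  I         0.01061   0.01198     3.799   0.02626
  C        0.007508  -0.01126  -0.01126 -0.003754
  E         0.01812 7.1833e-04     3.788   0.02251
  solve Keq expr → x = -0.003754; check Q = 1.3810e-06
Then remove 0.003269 M of C.
Step 2:
                  A         X         M         C
  I         0.01812 7.1833e-04     3.788   0.01924
  C       -2.5138e-05 3.7707e-05 3.7707e-05 1.2569e-05
  E         0.01809 7.5603e-04     3.788   0.01925
  solve Keq expr → x = 1.2569e-05; check Q = 1.3810e-06
Then remove 1.6300e-04 M of X.
Step 3:
                  A         X         M         C
  I         0.01809 5.9303e-04     3.788   0.01925
  C       -1.0621e-04 1.5932e-04 1.5932e-04 5.3105e-05
  E         0.01799 7.5235e-04     3.788    0.0193
  solve Keq expr → x = 5.3105e-05; check Q = 1.3810e-06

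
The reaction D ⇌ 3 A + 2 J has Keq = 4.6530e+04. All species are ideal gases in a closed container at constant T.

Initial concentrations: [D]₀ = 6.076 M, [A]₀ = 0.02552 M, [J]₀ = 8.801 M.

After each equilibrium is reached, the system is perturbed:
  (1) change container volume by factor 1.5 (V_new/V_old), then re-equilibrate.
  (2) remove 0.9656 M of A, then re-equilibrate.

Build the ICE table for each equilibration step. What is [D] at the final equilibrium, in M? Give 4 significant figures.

[D]_eq = 1.222 M

Q₀ = 2.1188e-04 vs Keq = 4.6530e+04 ⇒ Q<K, forward
Step 1:
                    D           A           J
  I             6.076     0.02552       8.801
  C            -2.926       8.779       5.853
  E              3.15       8.804       14.65
  solve Keq expr → x = 2.926; check Q = 4.6530e+04
Then change container volume by factor 1.5 (V_new/V_old).
Step 2:
                    D           A           J
  I               2.1        5.87       9.769
  C           -0.7141       2.142       1.428
  E             1.386       8.012        11.2
  solve Keq expr → x = 0.7141; check Q = 4.6530e+04
Then remove 0.9656 M of A.
Step 3:
                    D           A           J
  I             1.386       7.046        11.2
  C           -0.1636      0.4908      0.3272
  E             1.222       7.537       11.52
  solve Keq expr → x = 0.1636; check Q = 4.6530e+04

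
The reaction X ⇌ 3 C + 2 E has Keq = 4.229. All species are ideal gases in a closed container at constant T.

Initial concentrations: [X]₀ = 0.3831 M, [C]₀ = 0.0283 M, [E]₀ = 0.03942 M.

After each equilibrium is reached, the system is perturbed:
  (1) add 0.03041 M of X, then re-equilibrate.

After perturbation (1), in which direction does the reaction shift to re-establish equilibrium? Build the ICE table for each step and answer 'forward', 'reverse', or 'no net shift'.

Direction: forward

Q₀ = 9.1935e-08 vs Keq = 4.229 ⇒ Q<K, forward
Step 1:
                    X           C           E
  Initial      0.3831      0.0283     0.03942
  Change      -0.3026      0.9077      0.6051
  Equil       0.08054       0.936      0.6445
  solve Keq expr → x = 0.3026; check Q = 4.229
Then add 0.03041 M of X.
Step 2:
                    X           C           E
  Initial       0.111       0.936      0.6445
  Change     -0.01277     0.03831     0.02554
  Equil       0.09819      0.9743      0.6701
  solve Keq expr → x = 0.01277; check Q = 4.229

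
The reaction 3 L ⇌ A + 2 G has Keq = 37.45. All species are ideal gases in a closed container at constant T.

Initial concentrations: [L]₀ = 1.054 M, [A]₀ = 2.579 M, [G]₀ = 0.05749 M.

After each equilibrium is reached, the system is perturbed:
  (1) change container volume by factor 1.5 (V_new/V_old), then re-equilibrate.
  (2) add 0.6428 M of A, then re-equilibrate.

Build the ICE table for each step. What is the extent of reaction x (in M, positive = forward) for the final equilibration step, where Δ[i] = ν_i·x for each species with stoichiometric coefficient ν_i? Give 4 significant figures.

x = -0.005237 M

Q₀ = 0.00728 vs Keq = 37.45 ⇒ Q<K, forward
Step 1:
                   L          A          G
  I            1.054      2.579    0.05749
  C          -0.7643     0.2548     0.5095
  E           0.2897      2.834      0.567
  solve Keq expr → x = 0.2548; check Q = 37.45
Then change container volume by factor 1.5 (V_new/V_old).
Step 2:
                   L          A          G
  I           0.1932      1.889      0.378
  C                0          0          0
  E           0.1932      1.889      0.378
  solve Keq expr → x = 0; check Q = 37.45
Then add 0.6428 M of A.
Step 3:
                   L          A          G
  I           0.1932      2.532      0.378
  C          0.01571  -0.005237   -0.01047
  E           0.2089      2.527     0.3675
  solve Keq expr → x = -0.005237; check Q = 37.45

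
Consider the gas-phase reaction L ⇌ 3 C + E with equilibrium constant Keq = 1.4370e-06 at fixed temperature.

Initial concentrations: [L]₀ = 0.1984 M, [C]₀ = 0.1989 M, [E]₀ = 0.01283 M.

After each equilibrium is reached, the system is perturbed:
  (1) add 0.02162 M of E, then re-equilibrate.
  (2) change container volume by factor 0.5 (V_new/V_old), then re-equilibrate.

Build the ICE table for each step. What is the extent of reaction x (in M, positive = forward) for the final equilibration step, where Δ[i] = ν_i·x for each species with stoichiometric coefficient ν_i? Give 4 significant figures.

Q₀ = 5.0885e-04 vs Keq = 1.4370e-06 ⇒ Q>K, reverse
Step 1:
                    L           C           E
  init         0.1984      0.1989     0.01283
  Δ           0.01276    -0.03827    -0.01276
  eq           0.2112      0.1606  7.3212e-05
  solve Keq expr → x = -0.01276; check Q = 1.4370e-06
Then add 0.02162 M of E.
Step 2:
                    L           C           E
  init         0.2112      0.1606     0.02169
  Δ           0.02132    -0.06397    -0.02132
  eq           0.2325     0.09666  3.6992e-04
  solve Keq expr → x = -0.02132; check Q = 1.4370e-06
Then change container volume by factor 0.5 (V_new/V_old).
Step 3:
                    L           C           E
  init          0.465      0.1933  7.3984e-04
  Δ        6.4439e-04   -0.001933 -6.4439e-04
  eq           0.4656      0.1914  9.5442e-05
  solve Keq expr → x = -6.4439e-04; check Q = 1.4370e-06

x = -6.4439e-04 M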